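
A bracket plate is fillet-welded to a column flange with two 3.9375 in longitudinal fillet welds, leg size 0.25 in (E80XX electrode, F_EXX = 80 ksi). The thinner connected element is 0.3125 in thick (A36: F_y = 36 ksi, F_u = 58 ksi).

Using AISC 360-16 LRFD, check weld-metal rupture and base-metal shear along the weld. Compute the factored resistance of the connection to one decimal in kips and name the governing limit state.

50.1 kips (weld metal governs)

Weld metal: throat = 0.707×0.25 = 0.17675 in, L = 2×3.9375 = 7.875 in. φR_n = 0.75 × 0.6 × 80 × 0.17675 × 7.875 = 50.1 kips.
Base metal shear (0.3125 in plate): yield φR_n = 1.0×0.6×36×0.3125×7.875 = 53.2 kips; rupture φR_n = 0.75×0.6×58×0.3125×7.875 = 64.2 kips; take 53.2 kips (yield).
Governing: min(50.1, 53.2) = 50.1 kips → weld metal.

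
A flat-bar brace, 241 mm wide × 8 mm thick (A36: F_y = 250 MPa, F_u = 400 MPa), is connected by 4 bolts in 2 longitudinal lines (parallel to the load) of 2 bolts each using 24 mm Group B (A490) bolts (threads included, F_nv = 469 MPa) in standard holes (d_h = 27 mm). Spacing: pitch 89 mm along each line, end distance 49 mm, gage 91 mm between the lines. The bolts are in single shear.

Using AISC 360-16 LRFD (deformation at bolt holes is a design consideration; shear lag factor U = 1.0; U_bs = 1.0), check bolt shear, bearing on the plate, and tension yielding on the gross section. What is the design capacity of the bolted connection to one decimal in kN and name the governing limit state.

Bolt shear: A_b = π(24)²/4 = 452.39 mm². φR_n = 0.75 × 469 × 452.39 × 4 × 1 = 636.5 kN.
Bearing (8 mm plate, F_u = 400 MPa): end bolts L_c = 49 − 27/2 = 35.5, R_n = min(1.2×35.5×8×400, 2.4×24×8×400) = 136.32 kN/bolt; interior L_c = 89 − 27 = 62, R_n = 184.32 kN/bolt. φR_n = 0.75 × (2×136.32 + 2×184.32) = 481.0 kN.
Tension yield (gross): A_g = 241×8 = 1928 mm². φR_n = 0.90 × 250 × 1928 = 433.8 kN.
Governing: min(636.5, 481.0, 433.8) = 433.8 kN → gross-section yield.

433.8 kN (gross-section yield governs)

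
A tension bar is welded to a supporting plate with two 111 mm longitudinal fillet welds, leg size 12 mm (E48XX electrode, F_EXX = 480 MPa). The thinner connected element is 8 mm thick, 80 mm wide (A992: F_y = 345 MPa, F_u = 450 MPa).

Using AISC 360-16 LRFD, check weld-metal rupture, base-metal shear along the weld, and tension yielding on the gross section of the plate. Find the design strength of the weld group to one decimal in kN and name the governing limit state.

198.7 kN (gross-section yield governs)

Weld metal: throat = 0.707×12 = 8.484 mm, L = 2×111 = 222 mm. φR_n = 0.75 × 0.6 × 480 × 8.484 × 222 = 406.8 kN.
Base metal shear (8 mm plate): yield φR_n = 1.0×0.6×345×8×222 = 367.6 kN; rupture φR_n = 0.75×0.6×450×8×222 = 359.6 kN; take 359.6 kN (rupture).
Tension yield (gross): A_g = 80×8 = 640 mm². φR_n = 0.90 × 345 × 640 = 198.7 kN.
Governing: min(406.8, 359.6, 198.7) = 198.7 kN → gross-section yield.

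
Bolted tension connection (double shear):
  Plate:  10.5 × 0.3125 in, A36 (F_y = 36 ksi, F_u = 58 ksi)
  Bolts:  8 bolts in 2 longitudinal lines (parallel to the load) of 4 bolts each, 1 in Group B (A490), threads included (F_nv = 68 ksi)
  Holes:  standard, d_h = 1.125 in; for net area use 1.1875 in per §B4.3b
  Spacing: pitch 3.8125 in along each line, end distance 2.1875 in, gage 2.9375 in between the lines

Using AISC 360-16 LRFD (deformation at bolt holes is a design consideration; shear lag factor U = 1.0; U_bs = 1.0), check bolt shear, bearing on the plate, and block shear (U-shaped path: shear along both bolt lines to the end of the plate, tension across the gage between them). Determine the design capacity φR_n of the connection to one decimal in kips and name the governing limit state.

161.7 kips (block shear governs)

Bolt shear: A_b = π(1)²/4 = 0.7854 in². φR_n = 0.75 × 68 × 0.7854 × 8 × 2 = 640.9 kips.
Bearing (0.3125 in plate, F_u = 58 ksi): end bolts L_c = 2.1875 − 1.125/2 = 1.625, R_n = min(1.2×1.625×0.3125×58, 2.4×1×0.3125×58) = 35.344 kips/bolt; interior L_c = 3.8125 − 1.125 = 2.6875, R_n = 43.5 kips/bolt. φR_n = 0.75 × (2×35.344 + 6×43.5) = 248.8 kips.
Block shear: shear path 2×[2.1875+3×3.8125] = 2×13.625 in, A_gv = 8.5156, A_nv = 2×(13.625 − 3.5×1.1875)×0.3125 = 5.918 in²; tension across gage: (2.9375 − 1×1.1875)×0.3125 = 0.54688 in². R_n = min(0.6×58×5.918, 0.6×36×8.5156) + 1.0×58×0.54688 = min(205.95, 183.94) + 31.719 = 215.66 kips. φR_n = 0.75 × 215.66 = 161.7 kips.
Governing: min(640.9, 248.8, 161.7) = 161.7 kips → block shear.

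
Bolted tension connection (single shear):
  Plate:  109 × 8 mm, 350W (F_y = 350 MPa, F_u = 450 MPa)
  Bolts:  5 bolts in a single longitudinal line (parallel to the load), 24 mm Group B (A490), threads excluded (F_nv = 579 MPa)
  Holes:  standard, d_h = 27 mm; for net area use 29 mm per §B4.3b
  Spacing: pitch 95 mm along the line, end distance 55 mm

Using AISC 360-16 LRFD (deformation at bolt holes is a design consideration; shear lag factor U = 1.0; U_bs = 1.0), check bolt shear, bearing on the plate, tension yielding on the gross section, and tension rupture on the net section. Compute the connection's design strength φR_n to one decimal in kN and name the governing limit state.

216.0 kN (net-section rupture governs)

Bolt shear: A_b = π(24)²/4 = 452.39 mm². φR_n = 0.75 × 579 × 452.39 × 5 × 1 = 982.3 kN.
Bearing (8 mm plate, F_u = 450 MPa): end bolts L_c = 55 − 27/2 = 41.5, R_n = min(1.2×41.5×8×450, 2.4×24×8×450) = 179.28 kN/bolt; interior L_c = 95 − 27 = 68, R_n = 207.36 kN/bolt. φR_n = 0.75 × (1×179.28 + 4×207.36) = 756.5 kN.
Tension yield (gross): A_g = 109×8 = 872 mm². φR_n = 0.90 × 350 × 872 = 274.7 kN.
Tension rupture (net): A_n = (109 − 1×29)×8 = 640 mm² (U = 1.0, A_e = A_n). φR_n = 0.75 × 450 × 640 = 216.0 kN.
Governing: min(982.3, 756.5, 274.7, 216.0) = 216.0 kN → net-section rupture.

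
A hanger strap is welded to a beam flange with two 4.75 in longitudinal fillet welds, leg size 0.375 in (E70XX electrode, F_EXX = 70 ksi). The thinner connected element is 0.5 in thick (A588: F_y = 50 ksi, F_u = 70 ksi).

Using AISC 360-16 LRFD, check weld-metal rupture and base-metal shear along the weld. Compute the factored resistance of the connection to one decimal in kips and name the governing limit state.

79.3 kips (weld metal governs)

Weld metal: throat = 0.707×0.375 = 0.26513 in, L = 2×4.75 = 9.5 in. φR_n = 0.75 × 0.6 × 70 × 0.26513 × 9.5 = 79.3 kips.
Base metal shear (0.5 in plate): yield φR_n = 1.0×0.6×50×0.5×9.5 = 142.5 kips; rupture φR_n = 0.75×0.6×70×0.5×9.5 = 149.6 kips; take 142.5 kips (yield).
Governing: min(79.3, 142.5) = 79.3 kips → weld metal.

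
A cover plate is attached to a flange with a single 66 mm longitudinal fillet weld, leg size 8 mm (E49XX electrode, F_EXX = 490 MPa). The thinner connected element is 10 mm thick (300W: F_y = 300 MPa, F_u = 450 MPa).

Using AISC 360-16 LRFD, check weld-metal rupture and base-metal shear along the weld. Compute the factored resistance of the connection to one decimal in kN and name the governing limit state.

82.3 kN (weld metal governs)

Weld metal: throat = 0.707×8 = 5.656 mm, L = 66 mm. φR_n = 0.75 × 0.6 × 490 × 5.656 × 66 = 82.3 kN.
Base metal shear (10 mm plate): yield φR_n = 1.0×0.6×300×10×66 = 118.8 kN; rupture φR_n = 0.75×0.6×450×10×66 = 133.7 kN; take 118.8 kN (yield).
Governing: min(82.3, 118.8) = 82.3 kN → weld metal.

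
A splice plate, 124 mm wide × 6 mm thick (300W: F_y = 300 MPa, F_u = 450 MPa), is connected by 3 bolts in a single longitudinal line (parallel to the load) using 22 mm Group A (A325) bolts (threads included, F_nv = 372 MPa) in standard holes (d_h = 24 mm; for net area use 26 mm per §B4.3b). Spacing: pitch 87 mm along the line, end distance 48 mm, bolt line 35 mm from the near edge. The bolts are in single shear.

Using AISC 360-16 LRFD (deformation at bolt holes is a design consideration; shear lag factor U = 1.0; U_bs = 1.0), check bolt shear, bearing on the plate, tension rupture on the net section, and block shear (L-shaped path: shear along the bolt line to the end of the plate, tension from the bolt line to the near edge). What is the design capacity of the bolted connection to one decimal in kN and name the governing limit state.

Bolt shear: A_b = π(22)²/4 = 380.13 mm². φR_n = 0.75 × 372 × 380.13 × 3 × 1 = 318.2 kN.
Bearing (6 mm plate, F_u = 450 MPa): end bolts L_c = 48 − 24/2 = 36, R_n = min(1.2×36×6×450, 2.4×22×6×450) = 116.64 kN/bolt; interior L_c = 87 − 24 = 63, R_n = 142.56 kN/bolt. φR_n = 0.75 × (1×116.64 + 2×142.56) = 301.3 kN.
Tension rupture (net): A_n = (124 − 1×26)×6 = 588 mm² (U = 1.0, A_e = A_n). φR_n = 0.75 × 450 × 588 = 198.5 kN.
Block shear: shear path 1×[48+2×87] = 1×222 mm, A_gv = 1332, A_nv = 1×(222 − 2.5×26)×6 = 942 mm²; tension to near edge: (35 − 0.5×26)×6 = 132 mm². R_n = min(0.6×450×942, 0.6×300×1332) + 1.0×450×132 = min(254.34, 239.76) + 59.4 = 299.16 kN. φR_n = 0.75 × 299.16 = 224.4 kN.
Governing: min(318.2, 301.3, 198.5, 224.4) = 198.5 kN → net-section rupture.

198.5 kN (net-section rupture governs)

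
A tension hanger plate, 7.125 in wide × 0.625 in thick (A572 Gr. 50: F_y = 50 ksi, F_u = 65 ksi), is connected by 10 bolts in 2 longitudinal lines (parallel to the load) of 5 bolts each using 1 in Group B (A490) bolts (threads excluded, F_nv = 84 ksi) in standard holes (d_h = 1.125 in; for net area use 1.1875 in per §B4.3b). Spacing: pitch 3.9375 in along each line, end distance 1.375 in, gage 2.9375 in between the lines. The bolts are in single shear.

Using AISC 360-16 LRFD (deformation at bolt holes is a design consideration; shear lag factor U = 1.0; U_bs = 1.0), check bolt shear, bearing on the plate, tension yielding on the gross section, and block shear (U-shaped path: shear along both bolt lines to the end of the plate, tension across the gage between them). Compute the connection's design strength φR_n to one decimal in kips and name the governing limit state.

Bolt shear: A_b = π(1)²/4 = 0.7854 in². φR_n = 0.75 × 84 × 0.7854 × 10 × 1 = 494.8 kips.
Bearing (0.625 in plate, F_u = 65 ksi): end bolts L_c = 1.375 − 1.125/2 = 0.8125, R_n = min(1.2×0.8125×0.625×65, 2.4×1×0.625×65) = 39.609 kips/bolt; interior L_c = 3.9375 − 1.125 = 2.8125, R_n = 97.5 kips/bolt. φR_n = 0.75 × (2×39.609 + 8×97.5) = 644.4 kips.
Tension yield (gross): A_g = 7.125×0.625 = 4.4531 in². φR_n = 0.90 × 50 × 4.4531 = 200.4 kips.
Block shear: shear path 2×[1.375+4×3.9375] = 2×17.125 in, A_gv = 21.406, A_nv = 2×(17.125 − 4.5×1.1875)×0.625 = 14.727 in²; tension across gage: (2.9375 − 1×1.1875)×0.625 = 1.0938 in². R_n = min(0.6×65×14.727, 0.6×50×21.406) + 1.0×65×1.0938 = min(574.35, 642.18) + 71.097 = 645.45 kips. φR_n = 0.75 × 645.45 = 484.1 kips.
Governing: min(494.8, 644.4, 200.4, 484.1) = 200.4 kips → gross-section yield.

200.4 kips (gross-section yield governs)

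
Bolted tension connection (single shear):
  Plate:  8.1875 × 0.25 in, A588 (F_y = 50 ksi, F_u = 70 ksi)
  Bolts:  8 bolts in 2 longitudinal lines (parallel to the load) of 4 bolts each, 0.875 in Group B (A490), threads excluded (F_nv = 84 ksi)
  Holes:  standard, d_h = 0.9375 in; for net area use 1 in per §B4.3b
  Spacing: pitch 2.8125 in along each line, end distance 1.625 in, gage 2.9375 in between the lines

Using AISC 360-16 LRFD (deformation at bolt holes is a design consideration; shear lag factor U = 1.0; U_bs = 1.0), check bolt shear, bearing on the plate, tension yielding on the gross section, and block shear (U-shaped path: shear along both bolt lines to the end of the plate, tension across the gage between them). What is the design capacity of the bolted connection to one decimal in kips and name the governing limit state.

92.1 kips (gross-section yield governs)

Bolt shear: A_b = π(0.875)²/4 = 0.60132 in². φR_n = 0.75 × 84 × 0.60132 × 8 × 1 = 303.1 kips.
Bearing (0.25 in plate, F_u = 70 ksi): end bolts L_c = 1.625 − 0.9375/2 = 1.15625, R_n = min(1.2×1.15625×0.25×70, 2.4×0.875×0.25×70) = 24.281 kips/bolt; interior L_c = 2.8125 − 0.9375 = 1.875, R_n = 36.75 kips/bolt. φR_n = 0.75 × (2×24.281 + 6×36.75) = 201.8 kips.
Tension yield (gross): A_g = 8.1875×0.25 = 2.0469 in². φR_n = 0.90 × 50 × 2.0469 = 92.1 kips.
Block shear: shear path 2×[1.625+3×2.8125] = 2×10.0625 in, A_gv = 5.0313, A_nv = 2×(10.0625 − 3.5×1)×0.25 = 3.2813 in²; tension across gage: (2.9375 − 1×1)×0.25 = 0.48438 in². R_n = min(0.6×70×3.2813, 0.6×50×5.0313) + 1.0×70×0.48438 = min(137.81, 150.94) + 33.907 = 171.72 kips. φR_n = 0.75 × 171.72 = 128.8 kips.
Governing: min(303.1, 201.8, 92.1, 128.8) = 92.1 kips → gross-section yield.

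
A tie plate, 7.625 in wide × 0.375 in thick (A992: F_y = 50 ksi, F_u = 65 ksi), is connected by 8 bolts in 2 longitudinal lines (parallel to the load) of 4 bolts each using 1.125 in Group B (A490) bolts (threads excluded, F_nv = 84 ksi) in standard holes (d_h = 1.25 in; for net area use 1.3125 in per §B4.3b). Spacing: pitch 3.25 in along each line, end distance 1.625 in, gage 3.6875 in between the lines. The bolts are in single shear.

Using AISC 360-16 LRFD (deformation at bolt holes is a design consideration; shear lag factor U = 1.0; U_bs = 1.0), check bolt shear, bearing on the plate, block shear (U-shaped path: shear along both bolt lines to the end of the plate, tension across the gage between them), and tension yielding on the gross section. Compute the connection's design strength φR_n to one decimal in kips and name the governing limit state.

Bolt shear: A_b = π(1.125)²/4 = 0.99402 in². φR_n = 0.75 × 84 × 0.99402 × 8 × 1 = 501.0 kips.
Bearing (0.375 in plate, F_u = 65 ksi): end bolts L_c = 1.625 − 1.25/2 = 1, R_n = min(1.2×1×0.375×65, 2.4×1.125×0.375×65) = 29.25 kips/bolt; interior L_c = 3.25 − 1.25 = 2, R_n = 58.5 kips/bolt. φR_n = 0.75 × (2×29.25 + 6×58.5) = 307.1 kips.
Block shear: shear path 2×[1.625+3×3.25] = 2×11.375 in, A_gv = 8.5313, A_nv = 2×(11.375 − 3.5×1.3125)×0.375 = 5.0859 in²; tension across gage: (3.6875 − 1×1.3125)×0.375 = 0.89063 in². R_n = min(0.6×65×5.0859, 0.6×50×8.5313) + 1.0×65×0.89063 = min(198.35, 255.94) + 57.891 = 256.24 kips. φR_n = 0.75 × 256.24 = 192.2 kips.
Tension yield (gross): A_g = 7.625×0.375 = 2.8594 in². φR_n = 0.90 × 50 × 2.8594 = 128.7 kips.
Governing: min(501.0, 307.1, 192.2, 128.7) = 128.7 kips → gross-section yield.

128.7 kips (gross-section yield governs)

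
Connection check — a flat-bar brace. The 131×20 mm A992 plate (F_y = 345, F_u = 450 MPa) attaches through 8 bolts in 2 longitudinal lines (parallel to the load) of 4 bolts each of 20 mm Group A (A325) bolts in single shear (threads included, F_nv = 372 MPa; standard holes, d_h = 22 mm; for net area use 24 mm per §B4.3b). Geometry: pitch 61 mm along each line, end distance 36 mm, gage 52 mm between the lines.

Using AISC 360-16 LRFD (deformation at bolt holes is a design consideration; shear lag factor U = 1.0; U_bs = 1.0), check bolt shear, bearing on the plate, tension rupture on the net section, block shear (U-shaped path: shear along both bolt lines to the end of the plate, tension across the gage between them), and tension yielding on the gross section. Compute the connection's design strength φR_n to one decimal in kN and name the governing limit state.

Bolt shear: A_b = π(20)²/4 = 314.16 mm². φR_n = 0.75 × 372 × 314.16 × 8 × 1 = 701.2 kN.
Bearing (20 mm plate, F_u = 450 MPa): end bolts L_c = 36 − 22/2 = 25, R_n = min(1.2×25×20×450, 2.4×20×20×450) = 270 kN/bolt; interior L_c = 61 − 22 = 39, R_n = 421.2 kN/bolt. φR_n = 0.75 × (2×270 + 6×421.2) = 2300.4 kN.
Tension rupture (net): A_n = (131 − 2×24)×20 = 1660 mm² (U = 1.0, A_e = A_n). φR_n = 0.75 × 450 × 1660 = 560.3 kN.
Block shear: shear path 2×[36+3×61] = 2×219 mm, A_gv = 8760, A_nv = 2×(219 − 3.5×24)×20 = 5400 mm²; tension across gage: (52 − 1×24)×20 = 560 mm². R_n = min(0.6×450×5400, 0.6×345×8760) + 1.0×450×560 = min(1458, 1813.3) + 252 = 1710 kN. φR_n = 0.75 × 1710 = 1282.5 kN.
Tension yield (gross): A_g = 131×20 = 2620 mm². φR_n = 0.90 × 345 × 2620 = 813.5 kN.
Governing: min(701.2, 2300.4, 560.3, 1282.5, 813.5) = 560.3 kN → net-section rupture.

560.3 kN (net-section rupture governs)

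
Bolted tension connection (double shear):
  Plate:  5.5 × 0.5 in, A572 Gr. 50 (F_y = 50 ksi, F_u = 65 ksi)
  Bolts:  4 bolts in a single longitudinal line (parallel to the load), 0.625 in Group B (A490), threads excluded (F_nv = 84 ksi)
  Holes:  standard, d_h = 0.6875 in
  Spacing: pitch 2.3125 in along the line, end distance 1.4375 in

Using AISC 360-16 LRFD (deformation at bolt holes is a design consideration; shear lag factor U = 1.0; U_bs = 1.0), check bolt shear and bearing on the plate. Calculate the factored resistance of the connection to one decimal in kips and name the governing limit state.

Bolt shear: A_b = π(0.625)²/4 = 0.3068 in². φR_n = 0.75 × 84 × 0.3068 × 4 × 2 = 154.6 kips.
Bearing (0.5 in plate, F_u = 65 ksi): end bolts L_c = 1.4375 − 0.6875/2 = 1.09375, R_n = min(1.2×1.09375×0.5×65, 2.4×0.625×0.5×65) = 42.656 kips/bolt; interior L_c = 2.3125 − 0.6875 = 1.625, R_n = 48.75 kips/bolt. φR_n = 0.75 × (1×42.656 + 3×48.75) = 141.7 kips.
Governing: min(154.6, 141.7) = 141.7 kips → bearing.

141.7 kips (bearing governs)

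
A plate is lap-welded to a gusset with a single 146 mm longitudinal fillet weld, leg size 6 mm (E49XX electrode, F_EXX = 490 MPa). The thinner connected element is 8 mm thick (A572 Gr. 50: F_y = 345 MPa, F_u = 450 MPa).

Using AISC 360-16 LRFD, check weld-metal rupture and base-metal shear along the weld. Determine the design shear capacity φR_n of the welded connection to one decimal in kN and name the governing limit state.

136.6 kN (weld metal governs)

Weld metal: throat = 0.707×6 = 4.242 mm, L = 146 mm. φR_n = 0.75 × 0.6 × 490 × 4.242 × 146 = 136.6 kN.
Base metal shear (8 mm plate): yield φR_n = 1.0×0.6×345×8×146 = 241.8 kN; rupture φR_n = 0.75×0.6×450×8×146 = 236.5 kN; take 236.5 kN (rupture).
Governing: min(136.6, 236.5) = 136.6 kN → weld metal.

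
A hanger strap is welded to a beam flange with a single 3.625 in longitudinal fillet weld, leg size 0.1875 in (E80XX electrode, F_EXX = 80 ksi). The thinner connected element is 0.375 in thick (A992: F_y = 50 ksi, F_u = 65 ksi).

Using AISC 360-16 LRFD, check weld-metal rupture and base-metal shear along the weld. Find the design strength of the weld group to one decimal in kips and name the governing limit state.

17.3 kips (weld metal governs)

Weld metal: throat = 0.707×0.1875 = 0.13256 in, L = 3.625 in. φR_n = 0.75 × 0.6 × 80 × 0.13256 × 3.625 = 17.3 kips.
Base metal shear (0.375 in plate): yield φR_n = 1.0×0.6×50×0.375×3.625 = 40.8 kips; rupture φR_n = 0.75×0.6×65×0.375×3.625 = 39.8 kips; take 39.8 kips (rupture).
Governing: min(17.3, 39.8) = 17.3 kips → weld metal.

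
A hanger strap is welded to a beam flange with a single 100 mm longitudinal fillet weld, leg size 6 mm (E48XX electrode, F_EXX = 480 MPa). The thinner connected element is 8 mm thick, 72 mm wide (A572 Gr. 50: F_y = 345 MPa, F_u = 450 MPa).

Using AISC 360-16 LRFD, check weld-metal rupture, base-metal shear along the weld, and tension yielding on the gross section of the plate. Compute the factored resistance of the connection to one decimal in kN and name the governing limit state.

91.6 kN (weld metal governs)

Weld metal: throat = 0.707×6 = 4.242 mm, L = 100 mm. φR_n = 0.75 × 0.6 × 480 × 4.242 × 100 = 91.6 kN.
Base metal shear (8 mm plate): yield φR_n = 1.0×0.6×345×8×100 = 165.6 kN; rupture φR_n = 0.75×0.6×450×8×100 = 162.0 kN; take 162.0 kN (rupture).
Tension yield (gross): A_g = 72×8 = 576 mm². φR_n = 0.90 × 345 × 576 = 178.8 kN.
Governing: min(91.6, 162.0, 178.8) = 91.6 kN → weld metal.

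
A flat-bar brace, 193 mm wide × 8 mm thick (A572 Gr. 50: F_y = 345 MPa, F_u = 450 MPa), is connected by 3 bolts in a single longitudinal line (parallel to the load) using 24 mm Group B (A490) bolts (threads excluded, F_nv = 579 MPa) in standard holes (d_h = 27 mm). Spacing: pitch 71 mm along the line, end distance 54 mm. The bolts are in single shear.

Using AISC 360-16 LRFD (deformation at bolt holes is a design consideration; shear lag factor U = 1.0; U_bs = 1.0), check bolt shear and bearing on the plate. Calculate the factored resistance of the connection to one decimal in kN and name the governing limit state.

Bolt shear: A_b = π(24)²/4 = 452.39 mm². φR_n = 0.75 × 579 × 452.39 × 3 × 1 = 589.4 kN.
Bearing (8 mm plate, F_u = 450 MPa): end bolts L_c = 54 − 27/2 = 40.5, R_n = min(1.2×40.5×8×450, 2.4×24×8×450) = 174.96 kN/bolt; interior L_c = 71 − 27 = 44, R_n = 190.08 kN/bolt. φR_n = 0.75 × (1×174.96 + 2×190.08) = 416.3 kN.
Governing: min(589.4, 416.3) = 416.3 kN → bearing.

416.3 kN (bearing governs)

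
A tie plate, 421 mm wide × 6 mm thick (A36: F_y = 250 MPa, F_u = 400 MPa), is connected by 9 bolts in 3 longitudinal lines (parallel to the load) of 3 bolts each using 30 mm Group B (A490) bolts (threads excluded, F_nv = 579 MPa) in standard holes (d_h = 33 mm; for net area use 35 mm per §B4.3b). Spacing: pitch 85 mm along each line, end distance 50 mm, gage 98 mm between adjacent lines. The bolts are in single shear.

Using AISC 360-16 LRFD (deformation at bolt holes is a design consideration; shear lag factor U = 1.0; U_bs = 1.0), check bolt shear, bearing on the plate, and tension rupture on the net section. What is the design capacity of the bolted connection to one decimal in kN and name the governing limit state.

Bolt shear: A_b = π(30)²/4 = 706.86 mm². φR_n = 0.75 × 579 × 706.86 × 9 × 1 = 2762.6 kN.
Bearing (6 mm plate, F_u = 400 MPa): end bolts L_c = 50 − 33/2 = 33.5, R_n = min(1.2×33.5×6×400, 2.4×30×6×400) = 96.48 kN/bolt; interior L_c = 85 − 33 = 52, R_n = 149.76 kN/bolt. φR_n = 0.75 × (3×96.48 + 6×149.76) = 891.0 kN.
Tension rupture (net): A_n = (421 − 3×35)×6 = 1896 mm² (U = 1.0, A_e = A_n). φR_n = 0.75 × 400 × 1896 = 568.8 kN.
Governing: min(2762.6, 891.0, 568.8) = 568.8 kN → net-section rupture.

568.8 kN (net-section rupture governs)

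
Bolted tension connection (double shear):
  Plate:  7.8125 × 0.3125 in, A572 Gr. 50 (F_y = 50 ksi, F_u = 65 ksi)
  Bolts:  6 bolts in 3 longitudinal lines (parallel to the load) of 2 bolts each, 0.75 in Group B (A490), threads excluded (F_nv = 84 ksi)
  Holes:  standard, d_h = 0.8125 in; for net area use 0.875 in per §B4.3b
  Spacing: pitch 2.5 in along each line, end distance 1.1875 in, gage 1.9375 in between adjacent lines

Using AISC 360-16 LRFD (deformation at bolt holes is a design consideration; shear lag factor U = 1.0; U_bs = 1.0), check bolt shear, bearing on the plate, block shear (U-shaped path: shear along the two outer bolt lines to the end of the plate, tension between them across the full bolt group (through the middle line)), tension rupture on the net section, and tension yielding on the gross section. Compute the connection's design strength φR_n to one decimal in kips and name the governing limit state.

Bolt shear: A_b = π(0.75)²/4 = 0.44179 in². φR_n = 0.75 × 84 × 0.44179 × 6 × 2 = 334.0 kips.
Bearing (0.3125 in plate, F_u = 65 ksi): end bolts L_c = 1.1875 − 0.8125/2 = 0.78125, R_n = min(1.2×0.78125×0.3125×65, 2.4×0.75×0.3125×65) = 19.043 kips/bolt; interior L_c = 2.5 − 0.8125 = 1.6875, R_n = 36.563 kips/bolt. φR_n = 0.75 × (3×19.043 + 3×36.563) = 125.1 kips.
Block shear: shear path 2×[1.1875+1×2.5] = 2×3.6875 in, A_gv = 2.3047, A_nv = 2×(3.6875 − 1.5×0.875)×0.3125 = 1.4844 in²; tension across gage: (3.875 − 2×0.875)×0.3125 = 0.66406 in². R_n = min(0.6×65×1.4844, 0.6×50×2.3047) + 1.0×65×0.66406 = min(57.892, 69.141) + 43.164 = 101.06 kips. φR_n = 0.75 × 101.06 = 75.8 kips.
Tension rupture (net): A_n = (7.8125 − 3×0.875)×0.3125 = 1.6211 in² (U = 1.0, A_e = A_n). φR_n = 0.75 × 65 × 1.6211 = 79.0 kips.
Tension yield (gross): A_g = 7.8125×0.3125 = 2.4414 in². φR_n = 0.90 × 50 × 2.4414 = 109.9 kips.
Governing: min(334.0, 125.1, 75.8, 79.0, 109.9) = 75.8 kips → block shear.

75.8 kips (block shear governs)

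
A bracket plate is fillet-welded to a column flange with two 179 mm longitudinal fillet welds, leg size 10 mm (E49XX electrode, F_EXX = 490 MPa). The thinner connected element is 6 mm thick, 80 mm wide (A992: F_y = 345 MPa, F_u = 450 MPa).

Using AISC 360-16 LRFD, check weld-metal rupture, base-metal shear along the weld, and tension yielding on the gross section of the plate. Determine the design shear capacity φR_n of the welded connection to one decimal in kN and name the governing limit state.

Weld metal: throat = 0.707×10 = 7.07 mm, L = 2×179 = 358 mm. φR_n = 0.75 × 0.6 × 490 × 7.07 × 358 = 558.1 kN.
Base metal shear (6 mm plate): yield φR_n = 1.0×0.6×345×6×358 = 444.6 kN; rupture φR_n = 0.75×0.6×450×6×358 = 435.0 kN; take 435.0 kN (rupture).
Tension yield (gross): A_g = 80×6 = 480 mm². φR_n = 0.90 × 345 × 480 = 149.0 kN.
Governing: min(558.1, 435.0, 149.0) = 149.0 kN → gross-section yield.

149.0 kN (gross-section yield governs)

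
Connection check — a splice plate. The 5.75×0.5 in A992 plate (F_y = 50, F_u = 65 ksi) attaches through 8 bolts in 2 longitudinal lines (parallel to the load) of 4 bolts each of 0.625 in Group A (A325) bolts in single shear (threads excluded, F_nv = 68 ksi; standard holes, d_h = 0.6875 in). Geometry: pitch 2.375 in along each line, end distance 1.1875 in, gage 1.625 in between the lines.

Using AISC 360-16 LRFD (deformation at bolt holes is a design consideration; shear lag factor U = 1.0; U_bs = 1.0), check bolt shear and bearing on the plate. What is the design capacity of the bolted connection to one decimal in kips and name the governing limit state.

125.2 kips (bolt shear governs)

Bolt shear: A_b = π(0.625)²/4 = 0.3068 in². φR_n = 0.75 × 68 × 0.3068 × 8 × 1 = 125.2 kips.
Bearing (0.5 in plate, F_u = 65 ksi): end bolts L_c = 1.1875 − 0.6875/2 = 0.84375, R_n = min(1.2×0.84375×0.5×65, 2.4×0.625×0.5×65) = 32.906 kips/bolt; interior L_c = 2.375 − 0.6875 = 1.6875, R_n = 48.75 kips/bolt. φR_n = 0.75 × (2×32.906 + 6×48.75) = 268.7 kips.
Governing: min(125.2, 268.7) = 125.2 kips → bolt shear.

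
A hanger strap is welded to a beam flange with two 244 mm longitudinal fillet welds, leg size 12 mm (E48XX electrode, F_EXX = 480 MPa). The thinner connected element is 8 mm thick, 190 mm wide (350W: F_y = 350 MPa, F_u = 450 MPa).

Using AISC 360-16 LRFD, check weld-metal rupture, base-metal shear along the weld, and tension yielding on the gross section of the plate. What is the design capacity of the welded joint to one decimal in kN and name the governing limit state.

478.8 kN (gross-section yield governs)

Weld metal: throat = 0.707×12 = 8.484 mm, L = 2×244 = 488 mm. φR_n = 0.75 × 0.6 × 480 × 8.484 × 488 = 894.3 kN.
Base metal shear (8 mm plate): yield φR_n = 1.0×0.6×350×8×488 = 819.8 kN; rupture φR_n = 0.75×0.6×450×8×488 = 790.6 kN; take 790.6 kN (rupture).
Tension yield (gross): A_g = 190×8 = 1520 mm². φR_n = 0.90 × 350 × 1520 = 478.8 kN.
Governing: min(894.3, 790.6, 478.8) = 478.8 kN → gross-section yield.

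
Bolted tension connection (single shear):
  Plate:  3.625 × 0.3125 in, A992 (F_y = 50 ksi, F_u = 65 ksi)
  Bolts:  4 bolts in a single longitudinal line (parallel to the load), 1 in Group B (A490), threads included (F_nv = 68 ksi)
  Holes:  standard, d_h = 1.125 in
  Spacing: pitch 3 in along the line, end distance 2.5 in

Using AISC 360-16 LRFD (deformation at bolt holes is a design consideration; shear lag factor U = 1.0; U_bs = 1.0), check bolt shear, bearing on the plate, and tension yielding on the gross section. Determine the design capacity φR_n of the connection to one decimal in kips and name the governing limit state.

51.0 kips (gross-section yield governs)

Bolt shear: A_b = π(1)²/4 = 0.7854 in². φR_n = 0.75 × 68 × 0.7854 × 4 × 1 = 160.2 kips.
Bearing (0.3125 in plate, F_u = 65 ksi): end bolts L_c = 2.5 − 1.125/2 = 1.9375, R_n = min(1.2×1.9375×0.3125×65, 2.4×1×0.3125×65) = 47.227 kips/bolt; interior L_c = 3 − 1.125 = 1.875, R_n = 45.703 kips/bolt. φR_n = 0.75 × (1×47.227 + 3×45.703) = 138.3 kips.
Tension yield (gross): A_g = 3.625×0.3125 = 1.1328 in². φR_n = 0.90 × 50 × 1.1328 = 51.0 kips.
Governing: min(160.2, 138.3, 51.0) = 51.0 kips → gross-section yield.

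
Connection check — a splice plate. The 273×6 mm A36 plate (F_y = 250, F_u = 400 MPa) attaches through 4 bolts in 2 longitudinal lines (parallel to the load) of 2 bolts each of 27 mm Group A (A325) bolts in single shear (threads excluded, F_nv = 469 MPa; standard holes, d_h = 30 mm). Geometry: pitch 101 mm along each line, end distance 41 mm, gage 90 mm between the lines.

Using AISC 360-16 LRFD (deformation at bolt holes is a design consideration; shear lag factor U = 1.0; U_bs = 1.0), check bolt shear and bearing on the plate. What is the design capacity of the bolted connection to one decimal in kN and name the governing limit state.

345.6 kN (bearing governs)

Bolt shear: A_b = π(27)²/4 = 572.56 mm². φR_n = 0.75 × 469 × 572.56 × 4 × 1 = 805.6 kN.
Bearing (6 mm plate, F_u = 400 MPa): end bolts L_c = 41 − 30/2 = 26, R_n = min(1.2×26×6×400, 2.4×27×6×400) = 74.88 kN/bolt; interior L_c = 101 − 30 = 71, R_n = 155.52 kN/bolt. φR_n = 0.75 × (2×74.88 + 2×155.52) = 345.6 kN.
Governing: min(805.6, 345.6) = 345.6 kN → bearing.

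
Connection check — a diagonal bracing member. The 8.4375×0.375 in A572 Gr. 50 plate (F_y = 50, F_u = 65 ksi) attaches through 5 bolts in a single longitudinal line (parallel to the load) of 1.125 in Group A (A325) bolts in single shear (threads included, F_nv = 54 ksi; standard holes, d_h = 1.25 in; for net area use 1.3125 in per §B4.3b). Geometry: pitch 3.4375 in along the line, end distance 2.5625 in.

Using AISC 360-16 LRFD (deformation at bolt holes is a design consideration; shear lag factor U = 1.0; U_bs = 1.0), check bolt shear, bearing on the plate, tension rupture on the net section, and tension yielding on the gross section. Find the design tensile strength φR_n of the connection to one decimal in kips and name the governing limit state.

130.3 kips (net-section rupture governs)

Bolt shear: A_b = π(1.125)²/4 = 0.99402 in². φR_n = 0.75 × 54 × 0.99402 × 5 × 1 = 201.3 kips.
Bearing (0.375 in plate, F_u = 65 ksi): end bolts L_c = 2.5625 − 1.25/2 = 1.9375, R_n = min(1.2×1.9375×0.375×65, 2.4×1.125×0.375×65) = 56.672 kips/bolt; interior L_c = 3.4375 − 1.25 = 2.1875, R_n = 63.984 kips/bolt. φR_n = 0.75 × (1×56.672 + 4×63.984) = 234.5 kips.
Tension rupture (net): A_n = (8.4375 − 1×1.3125)×0.375 = 2.6719 in² (U = 1.0, A_e = A_n). φR_n = 0.75 × 65 × 2.6719 = 130.3 kips.
Tension yield (gross): A_g = 8.4375×0.375 = 3.1641 in². φR_n = 0.90 × 50 × 3.1641 = 142.4 kips.
Governing: min(201.3, 234.5, 130.3, 142.4) = 130.3 kips → net-section rupture.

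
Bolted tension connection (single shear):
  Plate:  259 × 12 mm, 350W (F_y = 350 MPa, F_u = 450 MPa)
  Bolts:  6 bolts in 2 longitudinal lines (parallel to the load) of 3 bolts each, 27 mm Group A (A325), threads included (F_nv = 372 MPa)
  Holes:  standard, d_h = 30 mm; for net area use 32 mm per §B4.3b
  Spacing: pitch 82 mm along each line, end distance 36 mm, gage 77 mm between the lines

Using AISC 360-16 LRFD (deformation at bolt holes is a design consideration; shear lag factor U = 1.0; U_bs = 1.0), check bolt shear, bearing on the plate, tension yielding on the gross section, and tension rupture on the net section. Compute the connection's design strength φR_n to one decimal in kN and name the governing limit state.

Bolt shear: A_b = π(27)²/4 = 572.56 mm². φR_n = 0.75 × 372 × 572.56 × 6 × 1 = 958.5 kN.
Bearing (12 mm plate, F_u = 450 MPa): end bolts L_c = 36 − 30/2 = 21, R_n = min(1.2×21×12×450, 2.4×27×12×450) = 136.08 kN/bolt; interior L_c = 82 − 30 = 52, R_n = 336.96 kN/bolt. φR_n = 0.75 × (2×136.08 + 4×336.96) = 1215.0 kN.
Tension yield (gross): A_g = 259×12 = 3108 mm². φR_n = 0.90 × 350 × 3108 = 979.0 kN.
Tension rupture (net): A_n = (259 − 2×32)×12 = 2340 mm² (U = 1.0, A_e = A_n). φR_n = 0.75 × 450 × 2340 = 789.8 kN.
Governing: min(958.5, 1215.0, 979.0, 789.8) = 789.8 kN → net-section rupture.

789.8 kN (net-section rupture governs)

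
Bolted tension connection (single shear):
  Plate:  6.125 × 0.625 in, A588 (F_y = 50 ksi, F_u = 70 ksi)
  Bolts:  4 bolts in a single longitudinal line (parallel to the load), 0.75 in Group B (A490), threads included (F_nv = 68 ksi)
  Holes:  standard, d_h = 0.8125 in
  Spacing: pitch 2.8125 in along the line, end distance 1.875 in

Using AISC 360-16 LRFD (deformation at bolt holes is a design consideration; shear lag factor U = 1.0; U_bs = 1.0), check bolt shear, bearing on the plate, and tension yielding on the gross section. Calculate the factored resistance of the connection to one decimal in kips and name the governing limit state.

90.1 kips (bolt shear governs)

Bolt shear: A_b = π(0.75)²/4 = 0.44179 in². φR_n = 0.75 × 68 × 0.44179 × 4 × 1 = 90.1 kips.
Bearing (0.625 in plate, F_u = 70 ksi): end bolts L_c = 1.875 − 0.8125/2 = 1.46875, R_n = min(1.2×1.46875×0.625×70, 2.4×0.75×0.625×70) = 77.109 kips/bolt; interior L_c = 2.8125 − 0.8125 = 2, R_n = 78.75 kips/bolt. φR_n = 0.75 × (1×77.109 + 3×78.75) = 235.0 kips.
Tension yield (gross): A_g = 6.125×0.625 = 3.8281 in². φR_n = 0.90 × 50 × 3.8281 = 172.3 kips.
Governing: min(90.1, 235.0, 172.3) = 90.1 kips → bolt shear.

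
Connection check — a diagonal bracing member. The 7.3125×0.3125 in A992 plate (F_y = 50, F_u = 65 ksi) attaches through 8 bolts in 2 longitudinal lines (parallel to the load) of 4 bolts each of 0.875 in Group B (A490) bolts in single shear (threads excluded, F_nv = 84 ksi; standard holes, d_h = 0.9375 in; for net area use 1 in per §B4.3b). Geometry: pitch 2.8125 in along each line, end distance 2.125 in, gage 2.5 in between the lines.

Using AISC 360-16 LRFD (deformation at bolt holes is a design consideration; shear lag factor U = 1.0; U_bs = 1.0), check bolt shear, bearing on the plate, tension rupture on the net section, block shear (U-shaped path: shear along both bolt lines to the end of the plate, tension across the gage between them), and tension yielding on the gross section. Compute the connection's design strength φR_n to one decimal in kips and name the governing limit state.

Bolt shear: A_b = π(0.875)²/4 = 0.60132 in². φR_n = 0.75 × 84 × 0.60132 × 8 × 1 = 303.1 kips.
Bearing (0.3125 in plate, F_u = 65 ksi): end bolts L_c = 2.125 − 0.9375/2 = 1.65625, R_n = min(1.2×1.65625×0.3125×65, 2.4×0.875×0.3125×65) = 40.371 kips/bolt; interior L_c = 2.8125 − 0.9375 = 1.875, R_n = 42.656 kips/bolt. φR_n = 0.75 × (2×40.371 + 6×42.656) = 252.5 kips.
Tension rupture (net): A_n = (7.3125 − 2×1)×0.3125 = 1.6602 in² (U = 1.0, A_e = A_n). φR_n = 0.75 × 65 × 1.6602 = 80.9 kips.
Block shear: shear path 2×[2.125+3×2.8125] = 2×10.5625 in, A_gv = 6.6016, A_nv = 2×(10.5625 − 3.5×1)×0.3125 = 4.4141 in²; tension across gage: (2.5 − 1×1)×0.3125 = 0.46875 in². R_n = min(0.6×65×4.4141, 0.6×50×6.6016) + 1.0×65×0.46875 = min(172.15, 198.05) + 30.469 = 202.62 kips. φR_n = 0.75 × 202.62 = 152.0 kips.
Tension yield (gross): A_g = 7.3125×0.3125 = 2.2852 in². φR_n = 0.90 × 50 × 2.2852 = 102.8 kips.
Governing: min(303.1, 252.5, 80.9, 152.0, 102.8) = 80.9 kips → net-section rupture.

80.9 kips (net-section rupture governs)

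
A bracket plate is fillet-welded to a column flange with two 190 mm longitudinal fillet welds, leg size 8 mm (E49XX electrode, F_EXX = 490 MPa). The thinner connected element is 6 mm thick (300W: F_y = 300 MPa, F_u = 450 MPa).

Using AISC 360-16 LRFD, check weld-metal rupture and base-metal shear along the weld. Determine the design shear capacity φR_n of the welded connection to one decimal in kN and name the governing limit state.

410.4 kN (base-metal shear governs)

Weld metal: throat = 0.707×8 = 5.656 mm, L = 2×190 = 380 mm. φR_n = 0.75 × 0.6 × 490 × 5.656 × 380 = 473.9 kN.
Base metal shear (6 mm plate): yield φR_n = 1.0×0.6×300×6×380 = 410.4 kN; rupture φR_n = 0.75×0.6×450×6×380 = 461.7 kN; take 410.4 kN (yield).
Governing: min(473.9, 410.4) = 410.4 kN → base-metal shear.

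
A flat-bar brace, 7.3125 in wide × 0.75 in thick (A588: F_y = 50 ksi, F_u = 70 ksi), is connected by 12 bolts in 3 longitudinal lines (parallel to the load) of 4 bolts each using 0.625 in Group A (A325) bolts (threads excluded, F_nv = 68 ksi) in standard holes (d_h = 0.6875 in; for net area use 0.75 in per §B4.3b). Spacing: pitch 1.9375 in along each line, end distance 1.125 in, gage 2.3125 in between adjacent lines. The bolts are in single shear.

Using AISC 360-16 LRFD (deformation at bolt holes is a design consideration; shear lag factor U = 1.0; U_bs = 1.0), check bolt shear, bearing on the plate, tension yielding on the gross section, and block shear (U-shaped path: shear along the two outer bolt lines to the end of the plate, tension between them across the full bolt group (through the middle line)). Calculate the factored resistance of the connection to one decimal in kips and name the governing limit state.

Bolt shear: A_b = π(0.625)²/4 = 0.3068 in². φR_n = 0.75 × 68 × 0.3068 × 12 × 1 = 187.8 kips.
Bearing (0.75 in plate, F_u = 70 ksi): end bolts L_c = 1.125 − 0.6875/2 = 0.78125, R_n = min(1.2×0.78125×0.75×70, 2.4×0.625×0.75×70) = 49.219 kips/bolt; interior L_c = 1.9375 − 0.6875 = 1.25, R_n = 78.75 kips/bolt. φR_n = 0.75 × (3×49.219 + 9×78.75) = 642.3 kips.
Tension yield (gross): A_g = 7.3125×0.75 = 5.4844 in². φR_n = 0.90 × 50 × 5.4844 = 246.8 kips.
Block shear: shear path 2×[1.125+3×1.9375] = 2×6.9375 in, A_gv = 10.406, A_nv = 2×(6.9375 − 3.5×0.75)×0.75 = 6.4688 in²; tension across gage: (4.625 − 2×0.75)×0.75 = 2.3438 in². R_n = min(0.6×70×6.4688, 0.6×50×10.406) + 1.0×70×2.3438 = min(271.69, 312.18) + 164.07 = 435.76 kips. φR_n = 0.75 × 435.76 = 326.8 kips.
Governing: min(187.8, 642.3, 246.8, 326.8) = 187.8 kips → bolt shear.

187.8 kips (bolt shear governs)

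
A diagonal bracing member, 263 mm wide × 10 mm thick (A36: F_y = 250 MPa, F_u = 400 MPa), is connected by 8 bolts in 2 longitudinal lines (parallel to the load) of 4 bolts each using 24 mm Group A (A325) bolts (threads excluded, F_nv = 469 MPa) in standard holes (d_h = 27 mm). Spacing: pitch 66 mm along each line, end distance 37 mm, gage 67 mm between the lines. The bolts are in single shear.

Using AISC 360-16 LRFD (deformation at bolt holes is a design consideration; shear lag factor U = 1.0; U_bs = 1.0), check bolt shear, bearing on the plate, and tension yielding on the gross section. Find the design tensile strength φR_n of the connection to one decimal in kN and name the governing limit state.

591.8 kN (gross-section yield governs)

Bolt shear: A_b = π(24)²/4 = 452.39 mm². φR_n = 0.75 × 469 × 452.39 × 8 × 1 = 1273.0 kN.
Bearing (10 mm plate, F_u = 400 MPa): end bolts L_c = 37 − 27/2 = 23.5, R_n = min(1.2×23.5×10×400, 2.4×24×10×400) = 112.8 kN/bolt; interior L_c = 66 − 27 = 39, R_n = 187.2 kN/bolt. φR_n = 0.75 × (2×112.8 + 6×187.2) = 1011.6 kN.
Tension yield (gross): A_g = 263×10 = 2630 mm². φR_n = 0.90 × 250 × 2630 = 591.8 kN.
Governing: min(1273.0, 1011.6, 591.8) = 591.8 kN → gross-section yield.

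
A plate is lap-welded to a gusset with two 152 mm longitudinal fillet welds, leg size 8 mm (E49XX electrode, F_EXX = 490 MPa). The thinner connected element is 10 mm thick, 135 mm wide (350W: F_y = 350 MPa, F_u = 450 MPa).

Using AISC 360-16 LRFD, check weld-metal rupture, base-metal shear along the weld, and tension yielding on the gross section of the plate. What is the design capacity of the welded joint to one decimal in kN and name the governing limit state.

379.1 kN (weld metal governs)

Weld metal: throat = 0.707×8 = 5.656 mm, L = 2×152 = 304 mm. φR_n = 0.75 × 0.6 × 490 × 5.656 × 304 = 379.1 kN.
Base metal shear (10 mm plate): yield φR_n = 1.0×0.6×350×10×304 = 638.4 kN; rupture φR_n = 0.75×0.6×450×10×304 = 615.6 kN; take 615.6 kN (rupture).
Tension yield (gross): A_g = 135×10 = 1350 mm². φR_n = 0.90 × 350 × 1350 = 425.3 kN.
Governing: min(379.1, 615.6, 425.3) = 379.1 kN → weld metal.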